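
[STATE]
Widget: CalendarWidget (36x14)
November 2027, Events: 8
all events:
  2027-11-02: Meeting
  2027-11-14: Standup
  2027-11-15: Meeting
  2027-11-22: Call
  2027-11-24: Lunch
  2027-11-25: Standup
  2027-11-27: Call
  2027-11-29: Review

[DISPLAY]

           November 2027            
Mo Tu We Th Fr Sa Su                
 1  2*  3  4  5  6  7               
 8  9 10 11 12 13 14*               
15* 16 17 18 19 20 21               
22* 23 24* 25* 26 27* 28            
29* 30                              
                                    
                                    
                                    
                                    
                                    
                                    
                                    


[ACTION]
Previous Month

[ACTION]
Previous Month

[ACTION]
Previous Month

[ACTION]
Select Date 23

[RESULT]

            August 2027             
Mo Tu We Th Fr Sa Su                
                   1                
 2  3  4  5  6  7  8                
 9 10 11 12 13 14 15                
16 17 18 19 20 21 22                
[23] 24 25 26 27 28 29              
30 31                               
                                    
                                    
                                    
                                    
                                    
                                    


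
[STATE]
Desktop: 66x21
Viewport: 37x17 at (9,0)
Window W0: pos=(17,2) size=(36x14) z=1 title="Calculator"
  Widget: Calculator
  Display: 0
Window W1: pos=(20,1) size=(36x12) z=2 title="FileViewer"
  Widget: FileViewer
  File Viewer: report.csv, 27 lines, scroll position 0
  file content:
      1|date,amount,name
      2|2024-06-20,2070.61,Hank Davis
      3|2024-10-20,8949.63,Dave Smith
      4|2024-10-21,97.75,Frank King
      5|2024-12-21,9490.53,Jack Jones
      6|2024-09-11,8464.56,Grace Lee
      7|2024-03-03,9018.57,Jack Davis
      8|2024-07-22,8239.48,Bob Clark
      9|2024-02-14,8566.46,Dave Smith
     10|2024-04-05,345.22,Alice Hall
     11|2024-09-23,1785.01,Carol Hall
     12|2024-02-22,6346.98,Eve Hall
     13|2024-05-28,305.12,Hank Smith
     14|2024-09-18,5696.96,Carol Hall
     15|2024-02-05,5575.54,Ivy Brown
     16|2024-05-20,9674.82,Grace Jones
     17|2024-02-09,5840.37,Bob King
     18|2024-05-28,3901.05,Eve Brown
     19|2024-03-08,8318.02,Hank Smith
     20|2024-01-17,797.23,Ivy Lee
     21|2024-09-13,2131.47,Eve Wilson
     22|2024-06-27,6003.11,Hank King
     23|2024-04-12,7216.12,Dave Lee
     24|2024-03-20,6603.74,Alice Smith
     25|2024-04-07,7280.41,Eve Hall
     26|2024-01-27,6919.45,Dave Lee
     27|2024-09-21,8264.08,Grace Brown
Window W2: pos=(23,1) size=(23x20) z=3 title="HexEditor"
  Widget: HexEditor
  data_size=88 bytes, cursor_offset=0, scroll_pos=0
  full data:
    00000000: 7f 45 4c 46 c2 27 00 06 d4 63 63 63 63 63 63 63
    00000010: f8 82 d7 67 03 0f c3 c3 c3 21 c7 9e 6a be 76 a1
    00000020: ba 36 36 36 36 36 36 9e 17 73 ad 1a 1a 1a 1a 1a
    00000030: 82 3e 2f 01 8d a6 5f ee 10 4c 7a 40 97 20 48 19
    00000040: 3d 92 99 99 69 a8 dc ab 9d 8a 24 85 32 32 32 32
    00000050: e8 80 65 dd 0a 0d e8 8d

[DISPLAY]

                                     
           ┏━━┏━━━━━━━━━━━━━━━━━━━━━┓
        ┏━━┃ F┃ HexEditor           ┃
        ┃ C┠──┠─────────────────────┨
        ┠──┃da┃00000000  7F 45 4c 46┃
        ┃  ┃20┃00000010  f8 82 d7 67┃
        ┃┌─┃20┃00000020  ba 36 36 36┃
        ┃│ ┃20┃00000030  82 3e 2f 01┃
        ┃├─┃20┃00000040  3d 92 99 99┃
        ┃│ ┃20┃00000050  e8 80 65 dd┃
        ┃├─┃20┃                     ┃
        ┃│ ┃20┃                     ┃
        ┃├─┗━━┃                     ┃
        ┃│ 0 │┃                     ┃
        ┃└───┴┃                     ┃
        ┗━━━━━┃                     ┃
              ┃                     ┃


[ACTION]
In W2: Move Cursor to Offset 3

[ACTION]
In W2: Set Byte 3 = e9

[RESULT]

                                     
           ┏━━┏━━━━━━━━━━━━━━━━━━━━━┓
        ┏━━┃ F┃ HexEditor           ┃
        ┃ C┠──┠─────────────────────┨
        ┠──┃da┃00000000  7f 45 4c E9┃
        ┃  ┃20┃00000010  f8 82 d7 67┃
        ┃┌─┃20┃00000020  ba 36 36 36┃
        ┃│ ┃20┃00000030  82 3e 2f 01┃
        ┃├─┃20┃00000040  3d 92 99 99┃
        ┃│ ┃20┃00000050  e8 80 65 dd┃
        ┃├─┃20┃                     ┃
        ┃│ ┃20┃                     ┃
        ┃├─┗━━┃                     ┃
        ┃│ 0 │┃                     ┃
        ┃└───┴┃                     ┃
        ┗━━━━━┃                     ┃
              ┃                     ┃


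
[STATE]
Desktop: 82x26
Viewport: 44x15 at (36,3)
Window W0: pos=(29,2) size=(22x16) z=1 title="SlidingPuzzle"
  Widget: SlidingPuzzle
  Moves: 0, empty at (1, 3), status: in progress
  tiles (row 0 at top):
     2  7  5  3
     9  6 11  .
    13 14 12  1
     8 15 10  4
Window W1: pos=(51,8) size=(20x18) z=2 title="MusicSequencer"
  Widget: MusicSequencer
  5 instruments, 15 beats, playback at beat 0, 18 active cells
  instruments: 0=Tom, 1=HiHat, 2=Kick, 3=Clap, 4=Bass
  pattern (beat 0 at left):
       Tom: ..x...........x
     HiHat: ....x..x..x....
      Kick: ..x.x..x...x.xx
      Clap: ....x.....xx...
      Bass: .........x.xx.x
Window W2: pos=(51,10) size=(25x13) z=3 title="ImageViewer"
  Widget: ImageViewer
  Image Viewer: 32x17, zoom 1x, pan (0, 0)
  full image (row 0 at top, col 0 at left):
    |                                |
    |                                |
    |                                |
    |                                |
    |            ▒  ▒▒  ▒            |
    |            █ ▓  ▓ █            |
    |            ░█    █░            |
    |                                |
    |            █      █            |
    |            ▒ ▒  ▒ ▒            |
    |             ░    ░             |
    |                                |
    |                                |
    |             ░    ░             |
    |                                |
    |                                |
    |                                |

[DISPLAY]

ngPuzzle      ┃                             
──────────────┨                             
────┬────┬────┃                             
  7 │  5 │  3 ┃                             
────┼────┼────┃                             
  6 │ 11 │    ┃┏━━━━━━━━━━━━━━━━━━┓         
────┼────┼────┃┃ MusicSequencer   ┃         
 14 │ 12 │  1 ┃┏━━━━━━━━━━━━━━━━━━━━━━━┓    
────┼────┼────┃┃ ImageViewer           ┃    
 15 │ 10 │  4 ┃┠───────────────────────┨    
────┴────┴────┃┃                       ┃    
 0            ┃┃                       ┃    
              ┃┃                       ┃    
              ┃┃                       ┃    
━━━━━━━━━━━━━━┛┃            ▒  ▒▒  ▒   ┃    


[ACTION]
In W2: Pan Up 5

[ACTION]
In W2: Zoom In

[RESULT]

ngPuzzle      ┃                             
──────────────┨                             
────┬────┬────┃                             
  7 │  5 │  3 ┃                             
────┼────┼────┃                             
  6 │ 11 │    ┃┏━━━━━━━━━━━━━━━━━━┓         
────┼────┼────┃┃ MusicSequencer   ┃         
 14 │ 12 │  1 ┃┏━━━━━━━━━━━━━━━━━━━━━━━┓    
────┼────┼────┃┃ ImageViewer           ┃    
 15 │ 10 │  4 ┃┠───────────────────────┨    
────┴────┴────┃┃                       ┃    
 0            ┃┃                       ┃    
              ┃┃                       ┃    
              ┃┃                       ┃    
━━━━━━━━━━━━━━┛┃                       ┃    


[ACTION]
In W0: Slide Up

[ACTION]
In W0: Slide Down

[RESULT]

ngPuzzle      ┃                             
──────────────┨                             
────┬────┬────┃                             
  7 │  5 │  3 ┃                             
────┼────┼────┃                             
  6 │ 11 │    ┃┏━━━━━━━━━━━━━━━━━━┓         
────┼────┼────┃┃ MusicSequencer   ┃         
 14 │ 12 │  1 ┃┏━━━━━━━━━━━━━━━━━━━━━━━┓    
────┼────┼────┃┃ ImageViewer           ┃    
 15 │ 10 │  4 ┃┠───────────────────────┨    
────┴────┴────┃┃                       ┃    
 2            ┃┃                       ┃    
              ┃┃                       ┃    
              ┃┃                       ┃    
━━━━━━━━━━━━━━┛┃                       ┃    


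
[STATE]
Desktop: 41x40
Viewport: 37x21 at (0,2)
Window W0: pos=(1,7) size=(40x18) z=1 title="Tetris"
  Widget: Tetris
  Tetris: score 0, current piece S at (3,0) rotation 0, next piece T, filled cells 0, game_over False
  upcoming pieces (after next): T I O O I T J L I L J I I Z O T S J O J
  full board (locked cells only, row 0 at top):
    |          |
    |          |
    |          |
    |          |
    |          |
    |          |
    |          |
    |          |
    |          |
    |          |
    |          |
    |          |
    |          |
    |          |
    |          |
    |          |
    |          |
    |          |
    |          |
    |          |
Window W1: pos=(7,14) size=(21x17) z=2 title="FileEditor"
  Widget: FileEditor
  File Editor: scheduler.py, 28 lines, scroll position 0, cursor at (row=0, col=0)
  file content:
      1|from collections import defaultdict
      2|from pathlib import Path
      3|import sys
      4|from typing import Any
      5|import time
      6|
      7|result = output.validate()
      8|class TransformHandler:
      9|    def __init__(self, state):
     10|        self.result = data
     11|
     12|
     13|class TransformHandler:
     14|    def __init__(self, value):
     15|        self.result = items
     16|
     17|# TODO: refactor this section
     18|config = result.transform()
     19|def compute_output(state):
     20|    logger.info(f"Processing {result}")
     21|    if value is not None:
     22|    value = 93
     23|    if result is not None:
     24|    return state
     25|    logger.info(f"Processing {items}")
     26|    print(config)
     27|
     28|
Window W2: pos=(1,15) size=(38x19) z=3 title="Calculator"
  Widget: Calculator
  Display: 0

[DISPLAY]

                                     
                                     
                                     
                                     
                                     
 ┏━━━━━━━━━━━━━━━━━━━━━━━━━━━━━━━━━━━
 ┃ Tetris                            
 ┠───────────────────────────────────
 ┃          │Next:                   
 ┃          │ ▒                      
 ┃          │▒▒▒                     
 ┃          │                        
 ┃     ┏━━━━━━━━━━━━━━━━━━━┓         
 ┏━━━━━━━━━━━━━━━━━━━━━━━━━━━━━━━━━━━
 ┃ Calculator                        
 ┠───────────────────────────────────
 ┃                                   
 ┃┌───┬───┬───┬───┐                  
 ┃│ 7 │ 8 │ 9 │ ÷ │                  
 ┃├───┼───┼───┼───┤                  
 ┃│ 4 │ 5 │ 6 │ × │                  


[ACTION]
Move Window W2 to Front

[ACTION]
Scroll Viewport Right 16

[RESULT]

                                     
                                     
                                     
                                     
                                     
━━━━━━━━━━━━━━━━━━━━━━━━━━━━━━━━━━━━┓
etris                               ┃
────────────────────────────────────┨
        │Next:                      ┃
        │ ▒                         ┃
        │▒▒▒                        ┃
        │                           ┃
   ┏━━━━━━━━━━━━━━━━━━━┓            ┃
━━━━━━━━━━━━━━━━━━━━━━━━━━━━━━━━━━┓ ┃
alculator                         ┃ ┃
──────────────────────────────────┨ ┃
                                 0┃ ┃
──┬───┬───┬───┐                   ┃ ┃
7 │ 8 │ 9 │ ÷ │                   ┃ ┃
──┼───┼───┼───┤                   ┃ ┃
4 │ 5 │ 6 │ × │                   ┃ ┃


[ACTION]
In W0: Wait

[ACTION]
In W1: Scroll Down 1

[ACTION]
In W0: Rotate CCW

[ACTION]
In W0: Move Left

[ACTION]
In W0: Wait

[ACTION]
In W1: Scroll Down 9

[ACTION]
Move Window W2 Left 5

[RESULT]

                                     
                                     
                                     
                                     
                                     
━━━━━━━━━━━━━━━━━━━━━━━━━━━━━━━━━━━━┓
etris                               ┃
────────────────────────────────────┨
        │Next:                      ┃
        │ ▒                         ┃
        │▒▒▒                        ┃
        │                           ┃
   ┏━━━━━━━━━━━━━━━━━━━┓            ┃
━━━━━━━━━━━━━━━━━━━━━━━━━━━━━━━━━┓  ┃
lculator                         ┃  ┃
─────────────────────────────────┨  ┃
                                0┃  ┃
─┬───┬───┬───┐                   ┃  ┃
 │ 8 │ 9 │ ÷ │                   ┃  ┃
─┼───┼───┼───┤                   ┃  ┃
 │ 5 │ 6 │ × │                   ┃  ┃


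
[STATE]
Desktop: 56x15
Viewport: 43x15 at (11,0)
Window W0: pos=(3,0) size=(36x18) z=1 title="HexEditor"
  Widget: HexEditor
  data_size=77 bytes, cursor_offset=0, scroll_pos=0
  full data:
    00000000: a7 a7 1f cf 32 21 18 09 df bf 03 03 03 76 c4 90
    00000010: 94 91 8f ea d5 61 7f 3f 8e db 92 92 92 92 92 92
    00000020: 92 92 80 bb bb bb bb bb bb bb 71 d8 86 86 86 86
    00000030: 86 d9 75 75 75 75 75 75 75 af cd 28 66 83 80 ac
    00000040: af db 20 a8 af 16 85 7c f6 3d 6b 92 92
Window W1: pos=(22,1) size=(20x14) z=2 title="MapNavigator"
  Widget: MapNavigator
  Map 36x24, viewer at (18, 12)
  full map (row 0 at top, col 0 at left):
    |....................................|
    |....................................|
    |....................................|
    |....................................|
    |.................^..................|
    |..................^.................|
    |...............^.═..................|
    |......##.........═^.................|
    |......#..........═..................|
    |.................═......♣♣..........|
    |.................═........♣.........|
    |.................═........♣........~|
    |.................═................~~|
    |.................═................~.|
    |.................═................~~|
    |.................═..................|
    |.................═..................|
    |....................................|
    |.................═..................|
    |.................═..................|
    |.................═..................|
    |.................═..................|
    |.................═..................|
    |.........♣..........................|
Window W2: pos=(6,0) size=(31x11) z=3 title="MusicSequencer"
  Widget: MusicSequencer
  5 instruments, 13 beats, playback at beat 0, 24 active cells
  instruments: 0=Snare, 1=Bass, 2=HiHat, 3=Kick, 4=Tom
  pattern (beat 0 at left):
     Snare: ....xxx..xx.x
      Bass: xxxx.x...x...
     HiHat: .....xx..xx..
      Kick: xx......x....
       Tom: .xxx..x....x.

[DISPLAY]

━━━━━━━━━━━━━━━━━━━━━━━━━┓━┓               
icSequencer              ┃━━━━┓            
─────────────────────────┨    ┃            
  ▼123456789012          ┃────┨            
re····███··██·█          ┃....┃            
ss████·█···█···          ┃....┃            
at·····██··██··          ┃.♣♣.┃            
ck██······█····          ┃...♣┃            
om·███··█····█·          ┃...♣┃            
                         ┃....┃            
━━━━━━━━━━━━━━━━━━━━━━━━━┛....┃            
           ┃........═.........┃            
           ┃........═.........┃            
           ┃........═.........┃            
           ┗━━━━━━━━━━━━━━━━━━┛            


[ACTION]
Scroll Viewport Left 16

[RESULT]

   ┏━━┏━━━━━━━━━━━━━━━━━━━━━━━━━━━━━┓━┓    
   ┃ H┃ MusicSequencer              ┃━━━━┓ 
   ┠──┠─────────────────────────────┨    ┃ 
   ┃00┃      ▼123456789012          ┃────┨ 
   ┃00┃ Snare····███··██·█          ┃....┃ 
   ┃00┃  Bass████·█···█···          ┃....┃ 
   ┃00┃ HiHat·····██··██··          ┃.♣♣.┃ 
   ┃00┃  Kick██······█····          ┃...♣┃ 
   ┃  ┃   Tom·███··█····█·          ┃...♣┃ 
   ┃  ┃                             ┃....┃ 
   ┃  ┗━━━━━━━━━━━━━━━━━━━━━━━━━━━━━┛....┃ 
   ┃                  ┃........═.........┃ 
   ┃                  ┃........═.........┃ 
   ┃                  ┃........═.........┃ 
   ┃                  ┗━━━━━━━━━━━━━━━━━━┛ 


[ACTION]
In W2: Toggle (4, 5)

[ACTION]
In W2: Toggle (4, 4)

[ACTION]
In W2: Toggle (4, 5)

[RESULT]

   ┏━━┏━━━━━━━━━━━━━━━━━━━━━━━━━━━━━┓━┓    
   ┃ H┃ MusicSequencer              ┃━━━━┓ 
   ┠──┠─────────────────────────────┨    ┃ 
   ┃00┃      ▼123456789012          ┃────┨ 
   ┃00┃ Snare····███··██·█          ┃....┃ 
   ┃00┃  Bass████·█···█···          ┃....┃ 
   ┃00┃ HiHat·····██··██··          ┃.♣♣.┃ 
   ┃00┃  Kick██······█····          ┃...♣┃ 
   ┃  ┃   Tom·████·█····█·          ┃...♣┃ 
   ┃  ┃                             ┃....┃ 
   ┃  ┗━━━━━━━━━━━━━━━━━━━━━━━━━━━━━┛....┃ 
   ┃                  ┃........═.........┃ 
   ┃                  ┃........═.........┃ 
   ┃                  ┃........═.........┃ 
   ┃                  ┗━━━━━━━━━━━━━━━━━━┛ 


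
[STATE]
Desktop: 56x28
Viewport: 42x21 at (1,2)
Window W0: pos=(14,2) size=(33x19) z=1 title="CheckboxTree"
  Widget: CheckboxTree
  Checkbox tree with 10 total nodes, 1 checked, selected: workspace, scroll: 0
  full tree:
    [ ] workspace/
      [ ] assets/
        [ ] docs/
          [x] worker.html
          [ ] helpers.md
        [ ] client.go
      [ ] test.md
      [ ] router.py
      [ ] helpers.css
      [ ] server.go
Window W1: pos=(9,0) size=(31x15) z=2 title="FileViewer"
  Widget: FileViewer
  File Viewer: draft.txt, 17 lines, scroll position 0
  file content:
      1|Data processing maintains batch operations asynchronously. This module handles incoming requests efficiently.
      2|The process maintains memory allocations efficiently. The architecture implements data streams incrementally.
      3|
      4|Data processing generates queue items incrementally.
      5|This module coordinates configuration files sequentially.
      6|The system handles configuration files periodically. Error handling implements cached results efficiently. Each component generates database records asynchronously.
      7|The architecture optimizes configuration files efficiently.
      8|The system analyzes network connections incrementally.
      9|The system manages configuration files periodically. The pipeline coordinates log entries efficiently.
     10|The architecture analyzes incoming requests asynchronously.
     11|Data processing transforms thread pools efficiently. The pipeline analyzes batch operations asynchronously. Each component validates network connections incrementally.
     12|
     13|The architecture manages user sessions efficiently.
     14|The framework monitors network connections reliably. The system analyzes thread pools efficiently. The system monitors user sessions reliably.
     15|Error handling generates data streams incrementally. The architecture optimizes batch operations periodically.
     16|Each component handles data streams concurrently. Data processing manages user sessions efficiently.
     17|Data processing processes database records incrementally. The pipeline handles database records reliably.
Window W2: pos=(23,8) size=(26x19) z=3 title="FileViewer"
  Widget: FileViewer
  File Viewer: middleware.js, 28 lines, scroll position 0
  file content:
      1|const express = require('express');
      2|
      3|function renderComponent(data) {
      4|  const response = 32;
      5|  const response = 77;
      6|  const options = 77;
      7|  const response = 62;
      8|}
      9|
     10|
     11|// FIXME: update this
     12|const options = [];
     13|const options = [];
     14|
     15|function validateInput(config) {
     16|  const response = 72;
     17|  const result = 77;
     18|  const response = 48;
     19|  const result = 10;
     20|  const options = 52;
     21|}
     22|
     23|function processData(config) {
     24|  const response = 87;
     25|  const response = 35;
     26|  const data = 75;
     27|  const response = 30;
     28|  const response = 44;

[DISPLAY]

        ┠─────────────────────────────┨━━━
        ┃Data processing maintains ba▲┃   
        ┃The process maintains memory█┃───
        ┃                            ░┃   
        ┃Data processing generates qu░┃   
        ┃This module coordinates conf░┃   
        ┃The system ha┏━━━━━━━━━━━━━━━━━━━
        ┃The architect┃ FileViewer        
        ┃The system an┠───────────────────
        ┃The system ma┃const express = req
        ┃The architect┃                   
        ┃Data processi┃function renderComp
        ┗━━━━━━━━━━━━━┃  const response = 
             ┃        ┃  const response = 
             ┃        ┃  const options = 7
             ┃        ┃  const response = 
             ┃        ┃}                  
             ┃        ┃                   
             ┗━━━━━━━━┃                   
                      ┃// FIXME: update th
                      ┃const options = [];


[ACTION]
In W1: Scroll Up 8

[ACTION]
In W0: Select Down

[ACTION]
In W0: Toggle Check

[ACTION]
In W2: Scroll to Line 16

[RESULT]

        ┠─────────────────────────────┨━━━
        ┃Data processing maintains ba▲┃   
        ┃The process maintains memory█┃───
        ┃                            ░┃   
        ┃Data processing generates qu░┃   
        ┃This module coordinates conf░┃   
        ┃The system ha┏━━━━━━━━━━━━━━━━━━━
        ┃The architect┃ FileViewer        
        ┃The system an┠───────────────────
        ┃The system ma┃                   
        ┃The architect┃function validateIn
        ┃Data processi┃  const response = 
        ┗━━━━━━━━━━━━━┃  const result = 77
             ┃        ┃  const response = 
             ┃        ┃  const result = 10
             ┃        ┃  const options = 5
             ┃        ┃}                  
             ┃        ┃                   
             ┗━━━━━━━━┃function processDat
                      ┃  const response = 
                      ┃  const response = 


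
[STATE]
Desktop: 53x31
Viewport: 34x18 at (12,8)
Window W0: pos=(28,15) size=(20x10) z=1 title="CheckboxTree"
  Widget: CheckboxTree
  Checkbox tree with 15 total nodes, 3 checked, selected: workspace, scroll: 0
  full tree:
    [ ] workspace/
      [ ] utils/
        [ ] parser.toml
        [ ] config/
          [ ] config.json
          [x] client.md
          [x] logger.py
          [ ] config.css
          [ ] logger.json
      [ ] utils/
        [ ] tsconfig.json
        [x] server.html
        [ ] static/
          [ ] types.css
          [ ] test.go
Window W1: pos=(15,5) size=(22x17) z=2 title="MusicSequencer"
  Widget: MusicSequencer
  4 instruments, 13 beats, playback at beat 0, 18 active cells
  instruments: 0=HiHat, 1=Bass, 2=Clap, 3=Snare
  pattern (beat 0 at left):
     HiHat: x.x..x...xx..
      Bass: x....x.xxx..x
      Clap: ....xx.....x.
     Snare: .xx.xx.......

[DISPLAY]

   ┃      ▼123456789012 ┃         
   ┃ HiHat█·█··█···██·· ┃         
   ┃  Bass█····█·███··█ ┃         
   ┃  Clap····██·····█· ┃         
   ┃ Snare·██·██······· ┃         
   ┃                    ┃         
   ┃                    ┃         
   ┃                    ┃━━━━━━━━━
   ┃                    ┃xTree    
   ┃                    ┃─────────
   ┃                    ┃kspace/  
   ┃                    ┃tils/    
   ┃                    ┃ parser.t
   ┗━━━━━━━━━━━━━━━━━━━━┛ config/ 
                ┃       [ ] config
                ┃       [x] client
                ┗━━━━━━━━━━━━━━━━━
                                  


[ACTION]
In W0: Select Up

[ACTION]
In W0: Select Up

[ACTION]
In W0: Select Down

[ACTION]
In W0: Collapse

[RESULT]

   ┃      ▼123456789012 ┃         
   ┃ HiHat█·█··█···██·· ┃         
   ┃  Bass█····█·███··█ ┃         
   ┃  Clap····██·····█· ┃         
   ┃ Snare·██·██······· ┃         
   ┃                    ┃         
   ┃                    ┃         
   ┃                    ┃━━━━━━━━━
   ┃                    ┃xTree    
   ┃                    ┃─────────
   ┃                    ┃kspace/  
   ┃                    ┃tils/    
   ┃                    ┃tils/    
   ┗━━━━━━━━━━━━━━━━━━━━┛ tsconfig
                ┃     [x] server.h
                ┃     [ ] static/ 
                ┗━━━━━━━━━━━━━━━━━
                                  


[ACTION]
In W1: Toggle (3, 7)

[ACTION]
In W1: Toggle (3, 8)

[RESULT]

   ┃      ▼123456789012 ┃         
   ┃ HiHat█·█··█···██·· ┃         
   ┃  Bass█····█·███··█ ┃         
   ┃  Clap····██·····█· ┃         
   ┃ Snare·██·██·██···· ┃         
   ┃                    ┃         
   ┃                    ┃         
   ┃                    ┃━━━━━━━━━
   ┃                    ┃xTree    
   ┃                    ┃─────────
   ┃                    ┃kspace/  
   ┃                    ┃tils/    
   ┃                    ┃tils/    
   ┗━━━━━━━━━━━━━━━━━━━━┛ tsconfig
                ┃     [x] server.h
                ┃     [ ] static/ 
                ┗━━━━━━━━━━━━━━━━━
                                  


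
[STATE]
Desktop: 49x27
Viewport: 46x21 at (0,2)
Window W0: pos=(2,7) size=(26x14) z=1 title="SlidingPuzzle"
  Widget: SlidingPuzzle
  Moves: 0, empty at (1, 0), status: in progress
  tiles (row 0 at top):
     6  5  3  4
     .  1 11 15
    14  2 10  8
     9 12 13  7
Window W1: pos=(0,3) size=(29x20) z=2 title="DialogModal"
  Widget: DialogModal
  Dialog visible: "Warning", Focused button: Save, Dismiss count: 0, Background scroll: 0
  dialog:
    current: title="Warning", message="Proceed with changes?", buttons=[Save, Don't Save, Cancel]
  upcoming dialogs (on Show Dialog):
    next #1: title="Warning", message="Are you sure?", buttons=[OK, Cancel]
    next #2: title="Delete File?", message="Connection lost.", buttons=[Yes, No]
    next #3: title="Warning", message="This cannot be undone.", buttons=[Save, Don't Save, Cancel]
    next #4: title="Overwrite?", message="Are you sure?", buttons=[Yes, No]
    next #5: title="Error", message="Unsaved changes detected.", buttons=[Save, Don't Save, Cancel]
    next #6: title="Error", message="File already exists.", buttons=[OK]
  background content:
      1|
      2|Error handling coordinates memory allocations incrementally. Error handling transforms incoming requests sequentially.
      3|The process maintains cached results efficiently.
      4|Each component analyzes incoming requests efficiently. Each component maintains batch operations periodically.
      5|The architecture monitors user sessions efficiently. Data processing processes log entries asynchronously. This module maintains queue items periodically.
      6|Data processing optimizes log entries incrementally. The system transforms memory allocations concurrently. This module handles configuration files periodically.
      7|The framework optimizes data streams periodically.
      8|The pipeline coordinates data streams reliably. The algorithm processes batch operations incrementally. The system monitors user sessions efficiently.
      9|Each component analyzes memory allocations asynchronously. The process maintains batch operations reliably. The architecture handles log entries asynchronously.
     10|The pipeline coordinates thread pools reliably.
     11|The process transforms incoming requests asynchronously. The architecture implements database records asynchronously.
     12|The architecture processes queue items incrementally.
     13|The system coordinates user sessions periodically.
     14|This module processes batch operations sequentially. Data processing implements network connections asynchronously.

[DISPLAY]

                                              
┏━━━━━━━━━━━━━━━━━━━━━━━━━━━┓                 
┃ DialogModal               ┃                 
┠───────────────────────────┨                 
┃                           ┃                 
┃Error handling coordinates ┃                 
┃The process maintains cache┃                 
┃Each component analyzes inc┃                 
┃The architecture monitors u┃                 
┃Da┌─────────────────────┐ l┃                 
┃Th│       Warning       │at┃                 
┃Th│Proceed with changes?│da┃                 
┃Ea│[Save]  Don't Save   │em┃                 
┃Th└─────────────────────┘th┃                 
┃The process transforms inco┃                 
┃The architecture processes ┃                 
┃The system coordinates user┃                 
┃This module processes batch┃                 
┃                           ┃                 
┃                           ┃                 
┗━━━━━━━━━━━━━━━━━━━━━━━━━━━┛                 


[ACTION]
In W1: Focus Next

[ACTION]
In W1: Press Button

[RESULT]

                                              
┏━━━━━━━━━━━━━━━━━━━━━━━━━━━┓                 
┃ DialogModal               ┃                 
┠───────────────────────────┨                 
┃                           ┃                 
┃Error handling coordinates ┃                 
┃The process maintains cache┃                 
┃Each component analyzes inc┃                 
┃The architecture monitors u┃                 
┃Data processing optimizes l┃                 
┃The framework optimizes dat┃                 
┃The pipeline coordinates da┃                 
┃Each component analyzes mem┃                 
┃The pipeline coordinates th┃                 
┃The process transforms inco┃                 
┃The architecture processes ┃                 
┃The system coordinates user┃                 
┃This module processes batch┃                 
┃                           ┃                 
┃                           ┃                 
┗━━━━━━━━━━━━━━━━━━━━━━━━━━━┛                 


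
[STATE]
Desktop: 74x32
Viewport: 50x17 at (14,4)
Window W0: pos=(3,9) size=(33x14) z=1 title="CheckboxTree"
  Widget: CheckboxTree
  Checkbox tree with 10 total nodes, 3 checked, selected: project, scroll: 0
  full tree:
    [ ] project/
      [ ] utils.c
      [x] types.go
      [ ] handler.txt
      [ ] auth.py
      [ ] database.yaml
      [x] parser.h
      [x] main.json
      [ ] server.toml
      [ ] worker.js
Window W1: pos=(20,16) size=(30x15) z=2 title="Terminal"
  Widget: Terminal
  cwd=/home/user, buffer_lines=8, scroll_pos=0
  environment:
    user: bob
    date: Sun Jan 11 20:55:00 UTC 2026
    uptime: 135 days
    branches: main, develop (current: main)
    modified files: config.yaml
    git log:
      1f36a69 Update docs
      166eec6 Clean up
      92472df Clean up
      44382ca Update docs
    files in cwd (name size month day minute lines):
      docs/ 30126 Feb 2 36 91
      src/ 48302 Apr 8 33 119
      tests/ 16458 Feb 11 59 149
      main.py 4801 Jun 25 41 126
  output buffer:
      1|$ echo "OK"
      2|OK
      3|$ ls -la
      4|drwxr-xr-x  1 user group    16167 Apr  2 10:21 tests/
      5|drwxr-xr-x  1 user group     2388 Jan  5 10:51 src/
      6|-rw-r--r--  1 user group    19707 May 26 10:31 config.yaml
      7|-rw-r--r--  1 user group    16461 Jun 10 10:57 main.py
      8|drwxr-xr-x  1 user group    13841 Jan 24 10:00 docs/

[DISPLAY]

                                                  
                                                  
                                                  
                                                  
                                                  
━━━━━━━━━━━━━━━━━━━━━┓                            
ree                  ┃                            
─────────────────────┨                            
ct/                  ┃                            
ls.c                 ┃                            
es.go                ┃                            
dler.txt             ┃                            
h.py  ┏━━━━━━━━━━━━━━━━━━━━━━━━━━━━┓              
abase.┃ Terminal                   ┃              
ser.h ┠────────────────────────────┨              
n.json┃$ echo "OK"                 ┃              
ver.to┃OK                          ┃              


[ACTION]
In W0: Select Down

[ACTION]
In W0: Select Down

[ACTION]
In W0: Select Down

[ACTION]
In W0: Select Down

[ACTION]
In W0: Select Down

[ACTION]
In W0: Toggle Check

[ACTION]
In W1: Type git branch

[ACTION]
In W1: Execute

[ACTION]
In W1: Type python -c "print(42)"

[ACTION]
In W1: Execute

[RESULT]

                                                  
                                                  
                                                  
                                                  
                                                  
━━━━━━━━━━━━━━━━━━━━━┓                            
ree                  ┃                            
─────────────────────┨                            
ct/                  ┃                            
ls.c                 ┃                            
es.go                ┃                            
dler.txt             ┃                            
h.py  ┏━━━━━━━━━━━━━━━━━━━━━━━━━━━━┓              
abase.┃ Terminal                   ┃              
ser.h ┠────────────────────────────┨              
n.json┃drwxr-xr-x  1 user group    ┃              
ver.to┃drwxr-xr-x  1 user group    ┃              


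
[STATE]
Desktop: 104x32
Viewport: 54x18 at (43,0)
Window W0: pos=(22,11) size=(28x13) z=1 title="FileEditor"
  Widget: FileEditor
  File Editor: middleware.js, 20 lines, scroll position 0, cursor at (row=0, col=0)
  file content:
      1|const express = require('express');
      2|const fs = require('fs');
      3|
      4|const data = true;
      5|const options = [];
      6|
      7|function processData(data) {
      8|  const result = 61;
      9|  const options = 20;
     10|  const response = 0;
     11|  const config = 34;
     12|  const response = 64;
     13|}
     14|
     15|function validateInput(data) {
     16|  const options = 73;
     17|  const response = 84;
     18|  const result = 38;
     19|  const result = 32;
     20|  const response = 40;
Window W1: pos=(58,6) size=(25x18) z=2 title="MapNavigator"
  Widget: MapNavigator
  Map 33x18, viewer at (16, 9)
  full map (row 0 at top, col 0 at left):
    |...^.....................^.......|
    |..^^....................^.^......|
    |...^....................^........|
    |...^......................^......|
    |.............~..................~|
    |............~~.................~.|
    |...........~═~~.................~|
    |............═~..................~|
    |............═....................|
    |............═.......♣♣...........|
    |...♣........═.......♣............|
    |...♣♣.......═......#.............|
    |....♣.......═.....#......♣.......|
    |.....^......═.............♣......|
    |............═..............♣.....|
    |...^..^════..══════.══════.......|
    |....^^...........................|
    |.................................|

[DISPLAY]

                                                      
                                                      
                                                      
                                                      
                                                      
                                                      
               ┏━━━━━━━━━━━━━━━━━━━━━━━┓              
               ┃ MapNavigator          ┃              
               ┠───────────────────────┨              
               ┃...................^...┃              
               ┃.....................^.┃              
━━━━━━┓        ┃........~..............┃              
      ┃        ┃.......~~..............┃              
──────┨        ┃......~═~~.............┃              
ire('▲┃        ┃.......═~..............┃              
fs');█┃        ┃.......═...............┃              
     ░┃        ┃.......═...@...♣♣......┃              
     ░┃        ┃.......═.......♣.......┃              


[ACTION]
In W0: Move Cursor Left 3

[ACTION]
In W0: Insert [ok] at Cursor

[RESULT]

                                                      
                                                      
                                                      
                                                      
                                                      
                                                      
               ┏━━━━━━━━━━━━━━━━━━━━━━━┓              
               ┃ MapNavigator          ┃              
               ┠───────────────────────┨              
               ┃...................^...┃              
               ┃.....................^.┃              
━━━━━━┓        ┃........~..............┃              
      ┃        ┃.......~~..............┃              
──────┨        ┃......~═~~.............┃              
quire▲┃        ┃.......═~..............┃              
fs');█┃        ┃.......═...............┃              
     ░┃        ┃.......═...@...♣♣......┃              
     ░┃        ┃.......═.......♣.......┃              


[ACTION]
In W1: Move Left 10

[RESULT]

                                                      
                                                      
                                                      
                                                      
                                                      
                                                      
               ┏━━━━━━━━━━━━━━━━━━━━━━━┓              
               ┃ MapNavigator          ┃              
               ┠───────────────────────┨              
               ┃     ...^..............┃              
               ┃     ...^..............┃              
━━━━━━┓        ┃     .............~....┃              
      ┃        ┃     ............~~....┃              
──────┨        ┃     ...........~═~~...┃              
quire▲┃        ┃     ............═~....┃              
fs');█┃        ┃     ............═.....┃              
     ░┃        ┃     ......@.....═.....┃              
     ░┃        ┃     ...♣........═.....┃              


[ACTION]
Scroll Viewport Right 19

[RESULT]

                                                      
                                                      
                                                      
                                                      
                                                      
                                                      
        ┏━━━━━━━━━━━━━━━━━━━━━━━┓                     
        ┃ MapNavigator          ┃                     
        ┠───────────────────────┨                     
        ┃     ...^..............┃                     
        ┃     ...^..............┃                     
        ┃     .............~....┃                     
        ┃     ............~~....┃                     
        ┃     ...........~═~~...┃                     
        ┃     ............═~....┃                     
        ┃     ............═.....┃                     
        ┃     ......@.....═.....┃                     
        ┃     ...♣........═.....┃                     
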